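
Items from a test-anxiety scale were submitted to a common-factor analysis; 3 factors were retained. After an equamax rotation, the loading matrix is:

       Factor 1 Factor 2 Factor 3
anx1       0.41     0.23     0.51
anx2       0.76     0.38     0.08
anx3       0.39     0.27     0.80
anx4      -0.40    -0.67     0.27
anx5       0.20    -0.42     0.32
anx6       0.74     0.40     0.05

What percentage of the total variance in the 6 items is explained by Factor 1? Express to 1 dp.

27.4%

SS loadings for Factor 1 = 0.41² + 0.76² + 0.39² + (-0.40)² + 0.20² + 0.74² = 1.6454
With 6 standardized items, total variance = 6. Proportion = 1.6454/6 = 0.2742 → 27.42%.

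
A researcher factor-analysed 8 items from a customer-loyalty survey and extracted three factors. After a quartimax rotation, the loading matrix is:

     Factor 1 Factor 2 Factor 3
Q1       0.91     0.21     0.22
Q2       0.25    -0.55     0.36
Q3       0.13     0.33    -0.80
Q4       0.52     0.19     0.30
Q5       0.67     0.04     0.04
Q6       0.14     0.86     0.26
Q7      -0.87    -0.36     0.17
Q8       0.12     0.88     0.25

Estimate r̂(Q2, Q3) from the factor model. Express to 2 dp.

-0.44

r̂ = Σ λ_i·λ_j across factors = (0.25)(0.13) + (-0.55)(0.33) + (0.36)(-0.80)
  = +0.0325 -0.1815 -0.2880 = -0.4370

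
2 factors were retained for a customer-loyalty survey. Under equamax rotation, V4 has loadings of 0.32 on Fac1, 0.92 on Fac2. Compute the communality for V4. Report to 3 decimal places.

0.949

h² = 0.32² + 0.92² = 0.1024 + 0.8464 = 0.9488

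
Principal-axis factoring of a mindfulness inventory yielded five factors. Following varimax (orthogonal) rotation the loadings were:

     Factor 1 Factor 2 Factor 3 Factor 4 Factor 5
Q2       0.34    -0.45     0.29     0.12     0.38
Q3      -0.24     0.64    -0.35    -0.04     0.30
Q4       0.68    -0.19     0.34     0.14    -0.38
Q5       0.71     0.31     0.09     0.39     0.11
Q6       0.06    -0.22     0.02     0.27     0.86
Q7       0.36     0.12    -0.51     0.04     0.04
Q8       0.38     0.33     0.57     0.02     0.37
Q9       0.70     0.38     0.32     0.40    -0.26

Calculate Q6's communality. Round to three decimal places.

h² = 0.06² + (-0.22)² + 0.02² + 0.27² + 0.86² = 0.0036 + 0.0484 + 0.0004 + 0.0729 + 0.7396 = 0.8649

0.865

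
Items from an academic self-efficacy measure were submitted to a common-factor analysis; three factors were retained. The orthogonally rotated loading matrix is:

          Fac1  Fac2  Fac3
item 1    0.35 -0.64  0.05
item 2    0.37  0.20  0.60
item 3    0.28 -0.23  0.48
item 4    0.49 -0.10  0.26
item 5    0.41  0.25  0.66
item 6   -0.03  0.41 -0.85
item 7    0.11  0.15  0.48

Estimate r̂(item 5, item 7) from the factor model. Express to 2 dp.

r̂ = Σ λ_i·λ_j across factors = (0.41)(0.11) + (0.25)(0.15) + (0.66)(0.48)
  = +0.0451 +0.0375 +0.3168 = 0.3994

0.40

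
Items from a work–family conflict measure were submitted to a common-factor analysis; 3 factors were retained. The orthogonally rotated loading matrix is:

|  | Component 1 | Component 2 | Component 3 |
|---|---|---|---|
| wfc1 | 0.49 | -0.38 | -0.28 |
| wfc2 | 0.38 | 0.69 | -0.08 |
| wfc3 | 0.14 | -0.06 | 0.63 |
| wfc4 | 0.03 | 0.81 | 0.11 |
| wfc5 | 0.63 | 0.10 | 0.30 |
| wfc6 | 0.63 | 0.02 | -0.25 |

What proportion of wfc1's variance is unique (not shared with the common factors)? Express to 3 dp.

0.537

h² = 0.49² + (-0.38)² + (-0.28)² = 0.2401 + 0.1444 + 0.0784 = 0.4629
Uniqueness u² = 1 − h² = 1 − 0.4629 = 0.5371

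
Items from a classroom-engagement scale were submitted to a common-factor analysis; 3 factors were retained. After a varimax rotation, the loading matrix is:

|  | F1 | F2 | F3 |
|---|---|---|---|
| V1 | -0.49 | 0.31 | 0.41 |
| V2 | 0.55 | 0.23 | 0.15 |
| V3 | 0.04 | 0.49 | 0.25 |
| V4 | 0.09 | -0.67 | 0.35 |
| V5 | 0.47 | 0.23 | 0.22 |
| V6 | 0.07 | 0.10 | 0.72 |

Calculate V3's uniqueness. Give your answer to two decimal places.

0.70

h² = 0.04² + 0.49² + 0.25² = 0.0016 + 0.2401 + 0.0625 = 0.3042
Uniqueness u² = 1 − h² = 1 − 0.3042 = 0.6958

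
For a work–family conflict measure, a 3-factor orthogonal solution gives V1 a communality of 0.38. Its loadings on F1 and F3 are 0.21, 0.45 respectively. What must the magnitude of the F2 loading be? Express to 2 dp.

Under orthogonal rotation h² = Σλ², so λ_F2² = h² − (0.2466) = 0.38 − 0.2466 = 0.1334.
|λ| = √0.1334 = 0.3652.

0.37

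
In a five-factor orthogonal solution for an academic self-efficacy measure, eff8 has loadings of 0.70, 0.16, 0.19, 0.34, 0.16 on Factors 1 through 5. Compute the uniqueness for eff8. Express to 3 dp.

h² = 0.70² + 0.16² + 0.19² + 0.34² + 0.16² = 0.4900 + 0.0256 + 0.0361 + 0.1156 + 0.0256 = 0.6929
Uniqueness u² = 1 − h² = 1 − 0.6929 = 0.3071

0.307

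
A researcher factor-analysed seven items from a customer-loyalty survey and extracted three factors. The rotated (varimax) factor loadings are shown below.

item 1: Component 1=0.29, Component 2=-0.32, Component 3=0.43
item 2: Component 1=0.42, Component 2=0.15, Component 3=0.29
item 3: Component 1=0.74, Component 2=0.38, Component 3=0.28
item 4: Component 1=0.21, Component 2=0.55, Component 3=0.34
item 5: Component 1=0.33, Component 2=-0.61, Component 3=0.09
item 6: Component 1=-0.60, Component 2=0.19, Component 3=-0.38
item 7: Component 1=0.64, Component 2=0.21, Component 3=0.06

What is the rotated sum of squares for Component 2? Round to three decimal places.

SS loadings for Component 2 = (-0.32)² + 0.15² + 0.38² + 0.55² + (-0.61)² + 0.19² + 0.21² = 0.1024 + 0.0225 + 0.1444 + 0.3025 + 0.3721 + 0.0361 + 0.0441 = 1.0241

1.024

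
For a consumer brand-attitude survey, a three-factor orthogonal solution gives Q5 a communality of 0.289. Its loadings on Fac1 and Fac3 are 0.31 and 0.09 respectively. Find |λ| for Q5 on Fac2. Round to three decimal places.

Under orthogonal rotation h² = Σλ², so λ_Fac2² = h² − (0.1042) = 0.289 − 0.1042 = 0.1848.
|λ| = √0.1848 = 0.4299.

0.430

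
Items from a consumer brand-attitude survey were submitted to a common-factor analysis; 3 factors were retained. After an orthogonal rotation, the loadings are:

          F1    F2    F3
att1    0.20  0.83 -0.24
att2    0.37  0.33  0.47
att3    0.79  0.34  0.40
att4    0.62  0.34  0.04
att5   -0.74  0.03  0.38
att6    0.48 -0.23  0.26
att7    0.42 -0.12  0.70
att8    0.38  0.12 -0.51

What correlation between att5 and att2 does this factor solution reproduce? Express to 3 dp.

-0.085

r̂ = Σ λ_i·λ_j across factors = (-0.74)(0.37) + (0.03)(0.33) + (0.38)(0.47)
  = -0.2738 +0.0099 +0.1786 = -0.0853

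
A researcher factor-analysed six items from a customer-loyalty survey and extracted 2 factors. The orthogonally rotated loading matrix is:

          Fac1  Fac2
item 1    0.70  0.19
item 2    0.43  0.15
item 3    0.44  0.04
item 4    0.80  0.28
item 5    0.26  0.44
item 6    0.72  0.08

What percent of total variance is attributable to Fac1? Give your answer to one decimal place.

SS loadings for Fac1 = 0.70² + 0.43² + 0.44² + 0.80² + 0.26² + 0.72² = 2.0945
With 6 standardized items, total variance = 6. Proportion = 2.0945/6 = 0.3491 → 34.91%.

34.9%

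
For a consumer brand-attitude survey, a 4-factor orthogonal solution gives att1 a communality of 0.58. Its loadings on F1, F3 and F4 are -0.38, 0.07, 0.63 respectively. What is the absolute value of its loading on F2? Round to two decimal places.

0.18

Under orthogonal rotation h² = Σλ², so λ_F2² = h² − (0.5462) = 0.58 − 0.5462 = 0.0338.
|λ| = √0.0338 = 0.1838.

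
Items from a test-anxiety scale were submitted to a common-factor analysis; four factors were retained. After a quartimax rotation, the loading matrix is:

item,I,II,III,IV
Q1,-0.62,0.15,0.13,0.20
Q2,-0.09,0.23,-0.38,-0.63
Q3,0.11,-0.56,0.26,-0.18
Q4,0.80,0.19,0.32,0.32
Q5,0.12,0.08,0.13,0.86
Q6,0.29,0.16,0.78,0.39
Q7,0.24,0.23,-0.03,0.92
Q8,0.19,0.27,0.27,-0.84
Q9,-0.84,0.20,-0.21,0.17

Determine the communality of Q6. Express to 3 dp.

h² = 0.29² + 0.16² + 0.78² + 0.39² = 0.0841 + 0.0256 + 0.6084 + 0.1521 = 0.8702

0.870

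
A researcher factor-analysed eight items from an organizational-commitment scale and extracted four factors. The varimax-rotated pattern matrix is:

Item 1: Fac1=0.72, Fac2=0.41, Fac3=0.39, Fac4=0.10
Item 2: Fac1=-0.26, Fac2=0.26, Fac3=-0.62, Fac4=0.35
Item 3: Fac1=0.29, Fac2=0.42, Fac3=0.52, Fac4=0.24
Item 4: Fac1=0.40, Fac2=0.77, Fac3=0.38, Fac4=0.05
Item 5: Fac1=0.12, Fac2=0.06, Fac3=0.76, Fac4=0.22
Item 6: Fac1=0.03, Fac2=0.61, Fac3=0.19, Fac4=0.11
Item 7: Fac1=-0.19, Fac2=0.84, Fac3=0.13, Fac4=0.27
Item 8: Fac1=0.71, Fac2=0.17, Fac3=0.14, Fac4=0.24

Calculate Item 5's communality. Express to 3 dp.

0.644

h² = 0.12² + 0.06² + 0.76² + 0.22² = 0.0144 + 0.0036 + 0.5776 + 0.0484 = 0.6440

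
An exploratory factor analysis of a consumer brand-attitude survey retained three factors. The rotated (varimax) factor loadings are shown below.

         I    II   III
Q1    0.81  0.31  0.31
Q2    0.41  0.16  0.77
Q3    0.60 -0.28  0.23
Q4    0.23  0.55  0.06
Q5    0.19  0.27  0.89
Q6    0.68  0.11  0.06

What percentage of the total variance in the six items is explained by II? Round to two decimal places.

9.79%

SS loadings for II = 0.31² + 0.16² + (-0.28)² + 0.55² + 0.27² + 0.11² = 0.5876
With 6 standardized items, total variance = 6. Proportion = 0.5876/6 = 0.0979 → 9.79%.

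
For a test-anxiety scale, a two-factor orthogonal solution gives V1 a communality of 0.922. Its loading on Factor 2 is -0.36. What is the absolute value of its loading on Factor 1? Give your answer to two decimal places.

Under orthogonal rotation h² = Σλ², so λ_Factor 1² = h² − (0.1296) = 0.922 − 0.1296 = 0.7924.
|λ| = √0.7924 = 0.8902.

0.89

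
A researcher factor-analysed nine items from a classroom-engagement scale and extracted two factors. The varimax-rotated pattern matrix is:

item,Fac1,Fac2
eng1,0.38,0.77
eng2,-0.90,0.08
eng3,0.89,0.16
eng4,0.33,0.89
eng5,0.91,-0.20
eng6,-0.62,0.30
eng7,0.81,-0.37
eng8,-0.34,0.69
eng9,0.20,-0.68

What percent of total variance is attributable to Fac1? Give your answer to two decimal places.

43.11%

SS loadings for Fac1 = 0.38² + (-0.90)² + 0.89² + 0.33² + 0.91² + (-0.62)² + 0.81² + (-0.34)² + 0.20² = 3.8796
With 9 standardized items, total variance = 9. Proportion = 3.8796/9 = 0.4311 → 43.11%.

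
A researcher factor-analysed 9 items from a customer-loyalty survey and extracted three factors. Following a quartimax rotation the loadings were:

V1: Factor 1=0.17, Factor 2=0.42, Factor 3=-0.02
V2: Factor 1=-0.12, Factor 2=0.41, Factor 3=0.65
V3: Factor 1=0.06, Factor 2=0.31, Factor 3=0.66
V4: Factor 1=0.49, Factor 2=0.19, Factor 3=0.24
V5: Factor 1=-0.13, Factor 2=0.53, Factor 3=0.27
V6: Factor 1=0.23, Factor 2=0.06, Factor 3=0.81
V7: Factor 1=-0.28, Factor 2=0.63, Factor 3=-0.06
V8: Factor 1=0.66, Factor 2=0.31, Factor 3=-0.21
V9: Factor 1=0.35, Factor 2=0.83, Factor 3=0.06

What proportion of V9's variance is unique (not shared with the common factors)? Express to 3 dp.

0.185

h² = 0.35² + 0.83² + 0.06² = 0.1225 + 0.6889 + 0.0036 = 0.8150
Uniqueness u² = 1 − h² = 1 − 0.8150 = 0.1850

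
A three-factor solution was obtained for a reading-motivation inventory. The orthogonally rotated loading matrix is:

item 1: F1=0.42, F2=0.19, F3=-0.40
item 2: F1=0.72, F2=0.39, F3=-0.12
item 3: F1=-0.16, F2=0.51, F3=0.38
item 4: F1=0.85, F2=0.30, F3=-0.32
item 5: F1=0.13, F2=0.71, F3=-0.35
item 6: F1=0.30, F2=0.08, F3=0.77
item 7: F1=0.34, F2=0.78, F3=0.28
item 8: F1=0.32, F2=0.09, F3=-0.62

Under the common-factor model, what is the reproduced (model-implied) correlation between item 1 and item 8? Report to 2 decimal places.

r̂ = Σ λ_i·λ_j across factors = (0.42)(0.32) + (0.19)(0.09) + (-0.40)(-0.62)
  = +0.1344 +0.0171 +0.2480 = 0.3995

0.40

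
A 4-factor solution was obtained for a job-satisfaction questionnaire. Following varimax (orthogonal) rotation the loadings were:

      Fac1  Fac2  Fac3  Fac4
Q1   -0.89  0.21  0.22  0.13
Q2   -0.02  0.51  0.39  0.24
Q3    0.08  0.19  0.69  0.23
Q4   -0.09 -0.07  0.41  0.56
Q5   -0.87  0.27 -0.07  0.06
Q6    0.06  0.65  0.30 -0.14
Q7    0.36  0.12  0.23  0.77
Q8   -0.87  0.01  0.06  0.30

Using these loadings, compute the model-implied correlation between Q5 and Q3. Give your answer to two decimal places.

-0.05

r̂ = Σ λ_i·λ_j across factors = (-0.87)(0.08) + (0.27)(0.19) + (-0.07)(0.69) + (0.06)(0.23)
  = -0.0696 +0.0513 -0.0483 +0.0138 = -0.0528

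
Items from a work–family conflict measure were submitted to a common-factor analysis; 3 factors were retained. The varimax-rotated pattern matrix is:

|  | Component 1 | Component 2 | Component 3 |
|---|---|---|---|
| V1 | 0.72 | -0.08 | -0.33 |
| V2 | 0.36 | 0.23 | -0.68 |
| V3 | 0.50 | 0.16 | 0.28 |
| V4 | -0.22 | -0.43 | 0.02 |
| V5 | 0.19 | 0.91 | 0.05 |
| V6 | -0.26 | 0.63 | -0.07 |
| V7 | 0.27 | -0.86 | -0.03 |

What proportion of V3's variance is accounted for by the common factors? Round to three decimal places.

0.354

h² = 0.50² + 0.16² + 0.28² = 0.2500 + 0.0256 + 0.0784 = 0.3540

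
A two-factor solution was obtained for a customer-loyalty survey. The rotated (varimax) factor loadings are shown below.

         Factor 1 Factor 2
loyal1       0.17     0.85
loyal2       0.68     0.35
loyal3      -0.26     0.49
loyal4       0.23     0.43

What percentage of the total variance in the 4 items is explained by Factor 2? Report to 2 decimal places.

SS loadings for Factor 2 = 0.85² + 0.35² + 0.49² + 0.43² = 1.2700
With 4 standardized items, total variance = 4. Proportion = 1.2700/4 = 0.3175 → 31.75%.

31.75%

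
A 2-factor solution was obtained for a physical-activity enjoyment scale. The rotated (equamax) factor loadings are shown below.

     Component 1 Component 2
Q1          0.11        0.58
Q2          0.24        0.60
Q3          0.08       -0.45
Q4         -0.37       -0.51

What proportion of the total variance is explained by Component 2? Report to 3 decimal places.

SS loadings for Component 2 = 0.58² + 0.60² + (-0.45)² + (-0.51)² = 1.1590
Proportion of variance = 1.1590 / 4 = 0.2898.

0.290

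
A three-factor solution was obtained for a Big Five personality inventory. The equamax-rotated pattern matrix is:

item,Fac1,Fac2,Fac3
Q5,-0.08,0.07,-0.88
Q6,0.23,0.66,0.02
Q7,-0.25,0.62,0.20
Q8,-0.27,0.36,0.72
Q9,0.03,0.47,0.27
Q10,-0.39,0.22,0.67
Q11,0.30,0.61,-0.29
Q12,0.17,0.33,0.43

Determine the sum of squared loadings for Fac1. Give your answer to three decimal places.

0.467

SS loadings for Fac1 = (-0.08)² + 0.23² + (-0.25)² + (-0.27)² + 0.03² + (-0.39)² + 0.30² + 0.17² = 0.0064 + 0.0529 + 0.0625 + 0.0729 + 0.0009 + 0.1521 + 0.0900 + 0.0289 = 0.4666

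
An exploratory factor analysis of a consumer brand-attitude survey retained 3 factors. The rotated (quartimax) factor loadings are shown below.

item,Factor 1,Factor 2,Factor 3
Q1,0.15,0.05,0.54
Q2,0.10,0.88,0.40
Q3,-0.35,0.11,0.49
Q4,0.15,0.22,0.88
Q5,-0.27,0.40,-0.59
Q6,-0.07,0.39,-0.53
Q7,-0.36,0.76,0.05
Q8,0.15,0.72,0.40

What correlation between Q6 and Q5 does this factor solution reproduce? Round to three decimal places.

r̂ = Σ λ_i·λ_j across factors = (-0.07)(-0.27) + (0.39)(0.40) + (-0.53)(-0.59)
  = +0.0189 +0.1560 +0.3127 = 0.4876

0.488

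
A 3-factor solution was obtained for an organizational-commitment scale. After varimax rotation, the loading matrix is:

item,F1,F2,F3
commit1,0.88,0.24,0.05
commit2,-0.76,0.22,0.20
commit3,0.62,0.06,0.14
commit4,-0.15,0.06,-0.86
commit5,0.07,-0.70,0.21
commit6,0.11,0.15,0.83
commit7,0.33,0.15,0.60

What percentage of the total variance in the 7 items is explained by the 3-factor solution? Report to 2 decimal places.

Communalities: 0.8345, 0.6660, 0.4076, 0.7657, 0.5390, 0.7235, 0.4914; Σh² = 4.4277.
Total variance with 7 standardized items is 7, so the solution explains 4.4277/7 = 0.6325 = 63.25%.

63.25%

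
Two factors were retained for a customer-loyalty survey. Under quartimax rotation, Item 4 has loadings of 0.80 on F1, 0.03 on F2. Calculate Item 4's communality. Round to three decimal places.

h² = 0.80² + 0.03² = 0.6400 + 0.0009 = 0.6409

0.641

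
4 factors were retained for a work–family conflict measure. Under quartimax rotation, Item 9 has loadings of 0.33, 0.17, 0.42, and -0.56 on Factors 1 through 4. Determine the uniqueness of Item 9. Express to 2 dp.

h² = 0.33² + 0.17² + 0.42² + (-0.56)² = 0.1089 + 0.0289 + 0.1764 + 0.3136 = 0.6278
Uniqueness u² = 1 − h² = 1 − 0.6278 = 0.3722

0.37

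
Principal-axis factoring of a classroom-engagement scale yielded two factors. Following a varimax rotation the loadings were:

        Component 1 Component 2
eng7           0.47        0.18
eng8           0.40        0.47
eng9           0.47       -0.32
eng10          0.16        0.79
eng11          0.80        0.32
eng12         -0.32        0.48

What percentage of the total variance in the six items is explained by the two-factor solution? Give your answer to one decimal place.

44.7%

SS loadings by factor: 1.3698, 1.3126; total = 2.6824.
Total variance with 6 standardized items is 6, so the solution explains 2.6824/6 = 0.4471 = 44.71%.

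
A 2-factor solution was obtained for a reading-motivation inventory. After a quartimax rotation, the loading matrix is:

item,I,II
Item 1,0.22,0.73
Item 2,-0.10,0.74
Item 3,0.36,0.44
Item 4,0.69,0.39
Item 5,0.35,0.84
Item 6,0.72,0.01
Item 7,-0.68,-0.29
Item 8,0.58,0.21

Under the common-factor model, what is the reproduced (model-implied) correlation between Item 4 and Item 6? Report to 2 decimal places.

r̂ = Σ λ_i·λ_j across factors = (0.69)(0.72) + (0.39)(0.01)
  = +0.4968 +0.0039 = 0.5007

0.50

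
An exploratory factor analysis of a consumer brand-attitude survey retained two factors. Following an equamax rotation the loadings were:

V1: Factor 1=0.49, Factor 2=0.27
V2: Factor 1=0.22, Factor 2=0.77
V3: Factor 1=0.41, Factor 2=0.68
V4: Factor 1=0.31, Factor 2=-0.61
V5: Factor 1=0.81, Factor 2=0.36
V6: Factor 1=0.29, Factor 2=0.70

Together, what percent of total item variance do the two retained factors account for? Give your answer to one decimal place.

SS loadings by factor: 1.2929, 2.1199; total = 3.4128.
Total variance with 6 standardized items is 6, so the solution explains 3.4128/6 = 0.5688 = 56.88%.

56.9%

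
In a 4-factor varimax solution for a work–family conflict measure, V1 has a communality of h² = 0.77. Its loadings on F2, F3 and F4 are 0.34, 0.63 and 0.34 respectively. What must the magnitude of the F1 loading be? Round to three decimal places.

Under orthogonal rotation h² = Σλ², so λ_F1² = h² − (0.6281) = 0.77 − 0.6281 = 0.1419.
|λ| = √0.1419 = 0.3767.

0.377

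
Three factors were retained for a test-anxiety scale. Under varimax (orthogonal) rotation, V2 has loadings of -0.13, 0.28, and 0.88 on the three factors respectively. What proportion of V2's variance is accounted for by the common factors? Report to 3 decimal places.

0.870

h² = (-0.13)² + 0.28² + 0.88² = 0.0169 + 0.0784 + 0.7744 = 0.8697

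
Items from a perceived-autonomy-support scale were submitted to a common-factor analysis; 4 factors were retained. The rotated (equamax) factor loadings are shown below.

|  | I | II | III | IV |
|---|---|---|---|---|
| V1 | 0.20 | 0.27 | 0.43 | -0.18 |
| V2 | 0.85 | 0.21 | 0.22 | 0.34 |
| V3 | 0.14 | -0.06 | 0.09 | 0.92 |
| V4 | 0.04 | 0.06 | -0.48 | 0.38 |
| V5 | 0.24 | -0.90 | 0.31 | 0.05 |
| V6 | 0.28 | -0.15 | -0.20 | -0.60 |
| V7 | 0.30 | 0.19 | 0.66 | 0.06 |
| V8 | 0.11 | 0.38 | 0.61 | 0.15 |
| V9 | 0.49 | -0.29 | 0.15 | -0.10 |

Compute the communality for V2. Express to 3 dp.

h² = 0.85² + 0.21² + 0.22² + 0.34² = 0.7225 + 0.0441 + 0.0484 + 0.1156 = 0.9306

0.931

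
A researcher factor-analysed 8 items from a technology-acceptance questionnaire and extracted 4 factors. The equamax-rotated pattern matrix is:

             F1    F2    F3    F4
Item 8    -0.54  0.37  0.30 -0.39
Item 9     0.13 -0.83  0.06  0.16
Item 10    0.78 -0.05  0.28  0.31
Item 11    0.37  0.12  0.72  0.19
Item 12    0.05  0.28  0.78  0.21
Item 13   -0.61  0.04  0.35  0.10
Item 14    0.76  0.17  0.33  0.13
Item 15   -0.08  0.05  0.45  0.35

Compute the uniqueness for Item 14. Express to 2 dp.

h² = 0.76² + 0.17² + 0.33² + 0.13² = 0.5776 + 0.0289 + 0.1089 + 0.0169 = 0.7323
Uniqueness u² = 1 − h² = 1 − 0.7323 = 0.2677

0.27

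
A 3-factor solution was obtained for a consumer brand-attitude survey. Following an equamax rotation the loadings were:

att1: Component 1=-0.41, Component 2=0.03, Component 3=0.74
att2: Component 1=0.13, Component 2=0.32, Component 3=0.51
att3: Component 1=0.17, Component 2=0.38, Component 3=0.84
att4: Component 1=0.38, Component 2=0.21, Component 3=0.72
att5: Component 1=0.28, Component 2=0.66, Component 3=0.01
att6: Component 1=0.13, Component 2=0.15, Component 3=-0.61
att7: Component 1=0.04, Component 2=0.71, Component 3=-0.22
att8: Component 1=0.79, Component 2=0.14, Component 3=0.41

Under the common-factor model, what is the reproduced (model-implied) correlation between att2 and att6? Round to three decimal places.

r̂ = Σ λ_i·λ_j across factors = (0.13)(0.13) + (0.32)(0.15) + (0.51)(-0.61)
  = +0.0169 +0.0480 -0.3111 = -0.2462

-0.246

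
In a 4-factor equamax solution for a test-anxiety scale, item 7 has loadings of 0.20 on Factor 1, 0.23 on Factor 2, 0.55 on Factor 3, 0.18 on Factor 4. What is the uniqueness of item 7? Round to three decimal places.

h² = 0.20² + 0.23² + 0.55² + 0.18² = 0.0400 + 0.0529 + 0.3025 + 0.0324 = 0.4278
Uniqueness u² = 1 − h² = 1 − 0.4278 = 0.5722

0.572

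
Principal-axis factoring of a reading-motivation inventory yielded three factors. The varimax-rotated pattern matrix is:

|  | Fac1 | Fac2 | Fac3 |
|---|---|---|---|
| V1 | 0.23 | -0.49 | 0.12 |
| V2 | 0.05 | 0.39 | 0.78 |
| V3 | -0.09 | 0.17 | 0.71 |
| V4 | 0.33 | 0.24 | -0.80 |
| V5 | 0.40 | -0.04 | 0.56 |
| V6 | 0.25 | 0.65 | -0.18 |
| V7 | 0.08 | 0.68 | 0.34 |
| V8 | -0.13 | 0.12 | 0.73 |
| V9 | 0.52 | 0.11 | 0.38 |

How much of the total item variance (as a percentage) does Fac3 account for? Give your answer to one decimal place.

32.3%

SS loadings for Fac3 = 0.12² + 0.78² + 0.71² + (-0.80)² + 0.56² + (-0.18)² + 0.34² + 0.73² + 0.38² = 2.9058
With 9 standardized items, total variance = 9. Proportion = 2.9058/9 = 0.3229 → 32.29%.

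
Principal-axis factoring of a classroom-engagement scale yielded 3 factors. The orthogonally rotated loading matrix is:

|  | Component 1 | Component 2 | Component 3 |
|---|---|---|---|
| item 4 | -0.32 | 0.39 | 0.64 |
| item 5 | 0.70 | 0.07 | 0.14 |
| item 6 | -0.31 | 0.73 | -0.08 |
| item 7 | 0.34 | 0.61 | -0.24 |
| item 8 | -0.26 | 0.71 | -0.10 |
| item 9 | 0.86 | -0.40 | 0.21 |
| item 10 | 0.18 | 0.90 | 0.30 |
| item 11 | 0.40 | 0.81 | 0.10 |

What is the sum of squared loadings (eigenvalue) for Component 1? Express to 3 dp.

1.804

SS loadings for Component 1 = (-0.32)² + 0.70² + (-0.31)² + 0.34² + (-0.26)² + 0.86² + 0.18² + 0.40² = 0.1024 + 0.4900 + 0.0961 + 0.1156 + 0.0676 + 0.7396 + 0.0324 + 0.1600 = 1.8037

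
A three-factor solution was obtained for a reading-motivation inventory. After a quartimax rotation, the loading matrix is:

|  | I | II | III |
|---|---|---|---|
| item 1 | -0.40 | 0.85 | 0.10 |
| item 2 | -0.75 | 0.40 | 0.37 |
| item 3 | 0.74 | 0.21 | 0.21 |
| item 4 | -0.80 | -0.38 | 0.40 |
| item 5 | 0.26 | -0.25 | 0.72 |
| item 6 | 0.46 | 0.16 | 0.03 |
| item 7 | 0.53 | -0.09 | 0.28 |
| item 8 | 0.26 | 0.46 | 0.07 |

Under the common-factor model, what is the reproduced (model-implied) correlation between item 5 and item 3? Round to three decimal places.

r̂ = Σ λ_i·λ_j across factors = (0.26)(0.74) + (-0.25)(0.21) + (0.72)(0.21)
  = +0.1924 -0.0525 +0.1512 = 0.2911

0.291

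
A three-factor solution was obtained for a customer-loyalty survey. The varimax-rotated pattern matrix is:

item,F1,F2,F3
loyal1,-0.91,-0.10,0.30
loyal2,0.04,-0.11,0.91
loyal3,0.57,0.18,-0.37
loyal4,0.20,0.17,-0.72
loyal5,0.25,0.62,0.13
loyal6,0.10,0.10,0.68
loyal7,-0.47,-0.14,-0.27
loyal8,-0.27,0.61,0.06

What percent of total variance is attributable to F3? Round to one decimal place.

SS loadings for F3 = 0.30² + 0.91² + (-0.37)² + (-0.72)² + 0.13² + 0.68² + (-0.27)² + 0.06² = 2.1292
With 8 standardized items, total variance = 8. Proportion = 2.1292/8 = 0.2661 → 26.61%.

26.6%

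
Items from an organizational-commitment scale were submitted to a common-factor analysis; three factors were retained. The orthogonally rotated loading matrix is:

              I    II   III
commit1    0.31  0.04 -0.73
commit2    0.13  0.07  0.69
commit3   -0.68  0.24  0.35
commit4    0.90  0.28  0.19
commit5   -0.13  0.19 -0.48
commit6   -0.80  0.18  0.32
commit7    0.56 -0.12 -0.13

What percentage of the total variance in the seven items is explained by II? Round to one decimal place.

SS loadings for II = 0.04² + 0.07² + 0.24² + 0.28² + 0.19² + 0.18² + (-0.12)² = 0.2254
With 7 standardized items, total variance = 7. Proportion = 0.2254/7 = 0.0322 → 3.22%.

3.2%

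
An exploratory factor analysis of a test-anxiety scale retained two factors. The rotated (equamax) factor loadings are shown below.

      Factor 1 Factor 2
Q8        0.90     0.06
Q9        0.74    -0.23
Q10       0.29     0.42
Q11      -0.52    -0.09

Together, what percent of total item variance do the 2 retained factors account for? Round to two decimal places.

48.83%

Communalities: 0.8136, 0.6005, 0.2605, 0.2785; Σh² = 1.9531.
Total variance with 4 standardized items is 4, so the solution explains 1.9531/4 = 0.4883 = 48.83%.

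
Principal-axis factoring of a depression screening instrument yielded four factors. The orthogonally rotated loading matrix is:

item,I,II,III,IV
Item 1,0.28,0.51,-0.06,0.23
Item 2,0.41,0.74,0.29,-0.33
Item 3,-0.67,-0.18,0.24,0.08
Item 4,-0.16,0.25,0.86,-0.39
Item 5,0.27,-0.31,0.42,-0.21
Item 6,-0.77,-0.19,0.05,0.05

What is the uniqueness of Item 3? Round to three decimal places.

0.455

h² = (-0.67)² + (-0.18)² + 0.24² + 0.08² = 0.4489 + 0.0324 + 0.0576 + 0.0064 = 0.5453
Uniqueness u² = 1 − h² = 1 − 0.5453 = 0.4547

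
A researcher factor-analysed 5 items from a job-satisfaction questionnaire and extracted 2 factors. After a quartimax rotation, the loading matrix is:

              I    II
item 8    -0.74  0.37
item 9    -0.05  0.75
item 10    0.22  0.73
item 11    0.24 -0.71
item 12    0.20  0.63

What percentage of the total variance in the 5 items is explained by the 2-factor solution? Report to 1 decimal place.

56.6%

SS loadings by factor: 0.6961, 2.1333; total = 2.8294.
Total variance with 5 standardized items is 5, so the solution explains 2.8294/5 = 0.5659 = 56.59%.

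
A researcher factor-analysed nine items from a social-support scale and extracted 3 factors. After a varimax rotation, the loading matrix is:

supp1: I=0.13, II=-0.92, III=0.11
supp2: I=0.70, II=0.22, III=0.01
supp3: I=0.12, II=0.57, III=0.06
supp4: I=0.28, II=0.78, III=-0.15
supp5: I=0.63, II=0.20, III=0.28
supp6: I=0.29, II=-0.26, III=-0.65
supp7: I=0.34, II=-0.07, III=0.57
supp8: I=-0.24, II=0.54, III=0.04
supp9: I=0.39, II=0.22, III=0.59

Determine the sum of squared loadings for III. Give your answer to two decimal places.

1.21

SS loadings for III = 0.11² + 0.01² + 0.06² + (-0.15)² + 0.28² + (-0.65)² + 0.57² + 0.04² + 0.59² = 0.0121 + 0.0001 + 0.0036 + 0.0225 + 0.0784 + 0.4225 + 0.3249 + 0.0016 + 0.3481 = 1.2138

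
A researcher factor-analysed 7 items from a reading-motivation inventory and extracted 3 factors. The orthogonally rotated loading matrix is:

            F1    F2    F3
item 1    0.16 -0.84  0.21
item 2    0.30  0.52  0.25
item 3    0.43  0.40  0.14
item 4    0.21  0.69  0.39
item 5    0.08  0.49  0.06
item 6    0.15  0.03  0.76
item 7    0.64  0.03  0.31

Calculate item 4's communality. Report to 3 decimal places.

0.672

h² = 0.21² + 0.69² + 0.39² = 0.0441 + 0.4761 + 0.1521 = 0.6723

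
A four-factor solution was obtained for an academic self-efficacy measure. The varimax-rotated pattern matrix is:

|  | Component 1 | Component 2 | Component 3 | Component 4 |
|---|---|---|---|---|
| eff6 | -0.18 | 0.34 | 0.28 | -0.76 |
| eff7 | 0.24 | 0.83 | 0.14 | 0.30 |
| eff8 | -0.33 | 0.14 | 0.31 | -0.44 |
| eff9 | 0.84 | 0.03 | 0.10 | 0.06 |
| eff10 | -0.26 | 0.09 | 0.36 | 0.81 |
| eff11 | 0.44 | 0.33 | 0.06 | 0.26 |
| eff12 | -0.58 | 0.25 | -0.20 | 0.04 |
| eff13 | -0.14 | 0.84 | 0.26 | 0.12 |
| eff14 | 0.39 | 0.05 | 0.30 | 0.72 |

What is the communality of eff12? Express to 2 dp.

0.44

h² = (-0.58)² + 0.25² + (-0.20)² + 0.04² = 0.3364 + 0.0625 + 0.0400 + 0.0016 = 0.4405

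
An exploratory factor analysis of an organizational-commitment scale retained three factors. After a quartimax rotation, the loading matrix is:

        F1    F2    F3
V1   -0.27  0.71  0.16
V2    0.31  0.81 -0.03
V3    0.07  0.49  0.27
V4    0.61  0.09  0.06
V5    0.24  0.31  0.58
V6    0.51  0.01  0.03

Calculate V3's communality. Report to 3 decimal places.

0.318

h² = 0.07² + 0.49² + 0.27² = 0.0049 + 0.2401 + 0.0729 = 0.3179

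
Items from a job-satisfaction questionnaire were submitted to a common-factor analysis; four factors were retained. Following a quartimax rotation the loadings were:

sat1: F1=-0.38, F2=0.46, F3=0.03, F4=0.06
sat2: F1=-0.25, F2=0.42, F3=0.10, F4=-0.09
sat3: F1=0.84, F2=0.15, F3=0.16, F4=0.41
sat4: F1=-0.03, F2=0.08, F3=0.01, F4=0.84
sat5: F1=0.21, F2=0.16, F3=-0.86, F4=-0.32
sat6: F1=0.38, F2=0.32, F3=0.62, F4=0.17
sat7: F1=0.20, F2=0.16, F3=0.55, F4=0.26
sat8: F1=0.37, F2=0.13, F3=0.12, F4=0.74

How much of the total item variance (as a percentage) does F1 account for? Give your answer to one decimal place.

SS loadings for F1 = (-0.38)² + (-0.25)² + 0.84² + (-0.03)² + 0.21² + 0.38² + 0.20² + 0.37² = 1.2788
With 8 standardized items, total variance = 8. Proportion = 1.2788/8 = 0.1598 → 15.98%.

16.0%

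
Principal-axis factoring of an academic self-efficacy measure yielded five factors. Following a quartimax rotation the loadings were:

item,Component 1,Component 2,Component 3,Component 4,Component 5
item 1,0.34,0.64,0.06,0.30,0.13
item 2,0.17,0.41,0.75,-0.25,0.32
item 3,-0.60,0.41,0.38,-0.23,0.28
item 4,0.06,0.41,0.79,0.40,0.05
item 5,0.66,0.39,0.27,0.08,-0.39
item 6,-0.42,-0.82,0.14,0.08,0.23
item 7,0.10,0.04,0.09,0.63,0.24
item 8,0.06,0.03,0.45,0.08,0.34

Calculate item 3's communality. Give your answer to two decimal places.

h² = (-0.60)² + 0.41² + 0.38² + (-0.23)² + 0.28² = 0.3600 + 0.1681 + 0.1444 + 0.0529 + 0.0784 = 0.8038

0.80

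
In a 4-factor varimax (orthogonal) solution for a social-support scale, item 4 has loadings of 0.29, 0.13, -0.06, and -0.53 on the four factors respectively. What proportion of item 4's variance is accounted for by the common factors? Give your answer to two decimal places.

h² = 0.29² + 0.13² + (-0.06)² + (-0.53)² = 0.0841 + 0.0169 + 0.0036 + 0.2809 = 0.3855

0.39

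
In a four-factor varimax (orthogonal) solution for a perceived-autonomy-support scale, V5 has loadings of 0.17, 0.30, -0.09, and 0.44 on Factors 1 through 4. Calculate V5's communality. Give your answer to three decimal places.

h² = 0.17² + 0.30² + (-0.09)² + 0.44² = 0.0289 + 0.0900 + 0.0081 + 0.1936 = 0.3206

0.321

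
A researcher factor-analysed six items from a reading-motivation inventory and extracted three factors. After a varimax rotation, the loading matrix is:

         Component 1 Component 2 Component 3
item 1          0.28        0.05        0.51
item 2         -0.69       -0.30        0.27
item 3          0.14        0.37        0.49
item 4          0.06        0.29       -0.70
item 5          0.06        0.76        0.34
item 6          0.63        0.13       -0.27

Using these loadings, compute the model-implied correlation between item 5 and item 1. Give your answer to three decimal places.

0.228

r̂ = Σ λ_i·λ_j across factors = (0.06)(0.28) + (0.76)(0.05) + (0.34)(0.51)
  = +0.0168 +0.0380 +0.1734 = 0.2282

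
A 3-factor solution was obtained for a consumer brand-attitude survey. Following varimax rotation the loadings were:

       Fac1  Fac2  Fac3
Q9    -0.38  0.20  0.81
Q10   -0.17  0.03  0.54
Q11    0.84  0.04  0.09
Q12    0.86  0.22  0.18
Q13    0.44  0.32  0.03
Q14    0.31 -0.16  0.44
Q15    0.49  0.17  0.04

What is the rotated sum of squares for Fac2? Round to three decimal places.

SS loadings for Fac2 = 0.20² + 0.03² + 0.04² + 0.22² + 0.32² + (-0.16)² + 0.17² = 0.0400 + 0.0009 + 0.0016 + 0.0484 + 0.1024 + 0.0256 + 0.0289 = 0.2478

0.248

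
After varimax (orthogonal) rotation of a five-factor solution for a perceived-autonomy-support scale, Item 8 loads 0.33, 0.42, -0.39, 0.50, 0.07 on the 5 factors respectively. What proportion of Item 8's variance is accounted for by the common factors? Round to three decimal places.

0.692

h² = 0.33² + 0.42² + (-0.39)² + 0.50² + 0.07² = 0.1089 + 0.1764 + 0.1521 + 0.2500 + 0.0049 = 0.6923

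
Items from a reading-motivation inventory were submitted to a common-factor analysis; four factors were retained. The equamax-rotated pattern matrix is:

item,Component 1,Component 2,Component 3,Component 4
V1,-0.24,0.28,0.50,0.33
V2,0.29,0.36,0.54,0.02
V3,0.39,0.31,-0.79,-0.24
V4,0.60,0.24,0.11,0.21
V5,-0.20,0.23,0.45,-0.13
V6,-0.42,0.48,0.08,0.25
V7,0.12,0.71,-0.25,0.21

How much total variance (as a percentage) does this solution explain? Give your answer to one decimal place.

54.5%

Communalities: 0.4949, 0.5057, 0.9299, 0.4738, 0.3123, 0.4757, 0.6251; Σh² = 3.8174.
Total variance with 7 standardized items is 7, so the solution explains 3.8174/7 = 0.5453 = 54.53%.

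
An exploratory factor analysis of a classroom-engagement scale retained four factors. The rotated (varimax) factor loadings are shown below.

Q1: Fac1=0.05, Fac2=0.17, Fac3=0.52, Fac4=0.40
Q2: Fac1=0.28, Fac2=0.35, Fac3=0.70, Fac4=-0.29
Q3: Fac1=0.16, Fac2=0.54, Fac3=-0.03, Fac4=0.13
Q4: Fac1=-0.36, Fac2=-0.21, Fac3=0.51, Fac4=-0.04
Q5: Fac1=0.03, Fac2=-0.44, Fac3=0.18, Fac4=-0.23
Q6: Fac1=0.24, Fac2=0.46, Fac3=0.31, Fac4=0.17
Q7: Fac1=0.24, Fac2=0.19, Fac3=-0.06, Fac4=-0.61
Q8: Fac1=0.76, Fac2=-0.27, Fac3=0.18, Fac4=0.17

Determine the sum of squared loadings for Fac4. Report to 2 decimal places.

0.75

SS loadings for Fac4 = 0.40² + (-0.29)² + 0.13² + (-0.04)² + (-0.23)² + 0.17² + (-0.61)² + 0.17² = 0.1600 + 0.0841 + 0.0169 + 0.0016 + 0.0529 + 0.0289 + 0.3721 + 0.0289 = 0.7454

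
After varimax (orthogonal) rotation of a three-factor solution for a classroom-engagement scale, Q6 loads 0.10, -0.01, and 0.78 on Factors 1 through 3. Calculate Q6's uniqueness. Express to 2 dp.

h² = 0.10² + (-0.01)² + 0.78² = 0.0100 + 0.0001 + 0.6084 = 0.6185
Uniqueness u² = 1 − h² = 1 − 0.6185 = 0.3815

0.38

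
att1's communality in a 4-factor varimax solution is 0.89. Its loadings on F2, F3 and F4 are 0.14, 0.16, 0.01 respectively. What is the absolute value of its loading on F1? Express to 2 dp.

Under orthogonal rotation h² = Σλ², so λ_F1² = h² − (0.0453) = 0.89 − 0.0453 = 0.8447.
|λ| = √0.8447 = 0.9191.

0.92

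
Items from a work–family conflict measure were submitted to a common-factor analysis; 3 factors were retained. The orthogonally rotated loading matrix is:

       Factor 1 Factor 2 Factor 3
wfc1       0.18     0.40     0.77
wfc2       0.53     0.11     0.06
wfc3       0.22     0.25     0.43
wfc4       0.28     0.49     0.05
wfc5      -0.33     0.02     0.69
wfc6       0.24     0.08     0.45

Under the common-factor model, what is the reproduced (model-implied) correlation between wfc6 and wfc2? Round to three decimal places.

0.163

r̂ = Σ λ_i·λ_j across factors = (0.24)(0.53) + (0.08)(0.11) + (0.45)(0.06)
  = +0.1272 +0.0088 +0.0270 = 0.1630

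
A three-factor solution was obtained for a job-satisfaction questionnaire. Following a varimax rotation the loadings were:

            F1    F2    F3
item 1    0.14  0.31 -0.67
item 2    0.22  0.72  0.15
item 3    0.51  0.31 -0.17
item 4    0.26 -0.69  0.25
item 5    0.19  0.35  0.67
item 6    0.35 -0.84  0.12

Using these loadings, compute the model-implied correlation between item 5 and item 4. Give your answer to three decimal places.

-0.025

r̂ = Σ λ_i·λ_j across factors = (0.19)(0.26) + (0.35)(-0.69) + (0.67)(0.25)
  = +0.0494 -0.2415 +0.1675 = -0.0246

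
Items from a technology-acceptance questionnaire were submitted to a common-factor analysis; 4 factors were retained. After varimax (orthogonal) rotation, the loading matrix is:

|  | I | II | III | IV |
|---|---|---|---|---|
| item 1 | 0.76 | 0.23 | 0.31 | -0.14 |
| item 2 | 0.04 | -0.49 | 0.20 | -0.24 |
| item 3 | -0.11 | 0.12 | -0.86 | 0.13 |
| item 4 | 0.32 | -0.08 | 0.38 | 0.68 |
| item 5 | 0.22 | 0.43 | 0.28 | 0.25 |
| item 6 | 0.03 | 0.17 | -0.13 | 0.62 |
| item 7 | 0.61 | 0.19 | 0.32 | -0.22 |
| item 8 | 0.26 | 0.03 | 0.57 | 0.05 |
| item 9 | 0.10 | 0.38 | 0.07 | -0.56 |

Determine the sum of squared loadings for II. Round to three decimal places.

SS loadings for II = 0.23² + (-0.49)² + 0.12² + (-0.08)² + 0.43² + 0.17² + 0.19² + 0.03² + 0.38² = 0.0529 + 0.2401 + 0.0144 + 0.0064 + 0.1849 + 0.0289 + 0.0361 + 0.0009 + 0.1444 = 0.7090

0.709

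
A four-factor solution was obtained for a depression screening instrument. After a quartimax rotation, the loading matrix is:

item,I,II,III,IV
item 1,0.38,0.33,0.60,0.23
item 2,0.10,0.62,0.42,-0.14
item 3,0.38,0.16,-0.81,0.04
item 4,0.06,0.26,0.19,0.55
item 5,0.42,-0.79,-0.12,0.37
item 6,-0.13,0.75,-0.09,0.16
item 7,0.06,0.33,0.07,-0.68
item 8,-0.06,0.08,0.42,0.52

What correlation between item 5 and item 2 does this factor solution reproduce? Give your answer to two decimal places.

-0.55

r̂ = Σ λ_i·λ_j across factors = (0.42)(0.10) + (-0.79)(0.62) + (-0.12)(0.42) + (0.37)(-0.14)
  = +0.0420 -0.4898 -0.0504 -0.0518 = -0.5500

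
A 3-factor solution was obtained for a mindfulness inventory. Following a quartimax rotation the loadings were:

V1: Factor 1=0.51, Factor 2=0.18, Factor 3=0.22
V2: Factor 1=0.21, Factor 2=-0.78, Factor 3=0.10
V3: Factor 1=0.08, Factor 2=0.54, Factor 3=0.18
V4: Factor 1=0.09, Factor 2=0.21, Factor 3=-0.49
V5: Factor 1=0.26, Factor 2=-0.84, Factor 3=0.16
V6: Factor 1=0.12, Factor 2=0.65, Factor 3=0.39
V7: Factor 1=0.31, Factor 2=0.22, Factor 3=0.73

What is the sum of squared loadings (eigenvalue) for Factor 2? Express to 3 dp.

2.153

SS loadings for Factor 2 = 0.18² + (-0.78)² + 0.54² + 0.21² + (-0.84)² + 0.65² + 0.22² = 0.0324 + 0.6084 + 0.2916 + 0.0441 + 0.7056 + 0.4225 + 0.0484 = 2.1530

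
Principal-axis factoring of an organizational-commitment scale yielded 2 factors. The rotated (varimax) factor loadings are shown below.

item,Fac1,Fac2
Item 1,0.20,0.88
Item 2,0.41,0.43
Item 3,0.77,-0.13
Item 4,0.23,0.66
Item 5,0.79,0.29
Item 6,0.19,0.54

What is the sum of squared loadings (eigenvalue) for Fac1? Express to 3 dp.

1.514

SS loadings for Fac1 = 0.20² + 0.41² + 0.77² + 0.23² + 0.79² + 0.19² = 0.0400 + 0.1681 + 0.5929 + 0.0529 + 0.6241 + 0.0361 = 1.5141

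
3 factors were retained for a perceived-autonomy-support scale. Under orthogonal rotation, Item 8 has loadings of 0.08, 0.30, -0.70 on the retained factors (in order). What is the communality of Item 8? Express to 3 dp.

0.586

h² = 0.08² + 0.30² + (-0.70)² = 0.0064 + 0.0900 + 0.4900 = 0.5864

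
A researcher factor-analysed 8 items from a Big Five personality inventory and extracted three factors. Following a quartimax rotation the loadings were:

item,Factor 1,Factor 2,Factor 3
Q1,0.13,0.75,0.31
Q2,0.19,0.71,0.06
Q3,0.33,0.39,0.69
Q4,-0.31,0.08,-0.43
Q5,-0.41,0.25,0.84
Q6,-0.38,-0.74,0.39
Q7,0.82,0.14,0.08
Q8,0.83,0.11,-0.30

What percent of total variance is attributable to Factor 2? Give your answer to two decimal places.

23.34%

SS loadings for Factor 2 = 0.75² + 0.71² + 0.39² + 0.08² + 0.25² + (-0.74)² + 0.14² + 0.11² = 1.8669
With 8 standardized items, total variance = 8. Proportion = 1.8669/8 = 0.2334 → 23.34%.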